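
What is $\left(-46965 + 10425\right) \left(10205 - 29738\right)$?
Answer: $713735820$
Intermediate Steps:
$\left(-46965 + 10425\right) \left(10205 - 29738\right) = \left(-36540\right) \left(-19533\right) = 713735820$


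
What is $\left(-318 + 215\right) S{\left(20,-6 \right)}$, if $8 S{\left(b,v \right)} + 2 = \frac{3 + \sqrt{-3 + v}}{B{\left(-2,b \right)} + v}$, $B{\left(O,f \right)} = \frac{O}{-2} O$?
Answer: $\frac{1957}{64} + \frac{309 i}{64} \approx 30.578 + 4.8281 i$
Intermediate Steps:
$B{\left(O,f \right)} = - \frac{O^{2}}{2}$ ($B{\left(O,f \right)} = O \left(- \frac{1}{2}\right) O = - \frac{O}{2} O = - \frac{O^{2}}{2}$)
$S{\left(b,v \right)} = - \frac{1}{4} + \frac{3 + \sqrt{-3 + v}}{8 \left(-2 + v\right)}$ ($S{\left(b,v \right)} = - \frac{1}{4} + \frac{\left(3 + \sqrt{-3 + v}\right) \frac{1}{- \frac{\left(-2\right)^{2}}{2} + v}}{8} = - \frac{1}{4} + \frac{\left(3 + \sqrt{-3 + v}\right) \frac{1}{\left(- \frac{1}{2}\right) 4 + v}}{8} = - \frac{1}{4} + \frac{\left(3 + \sqrt{-3 + v}\right) \frac{1}{-2 + v}}{8} = - \frac{1}{4} + \frac{\frac{1}{-2 + v} \left(3 + \sqrt{-3 + v}\right)}{8} = - \frac{1}{4} + \frac{3 + \sqrt{-3 + v}}{8 \left(-2 + v\right)}$)
$\left(-318 + 215\right) S{\left(20,-6 \right)} = \left(-318 + 215\right) \frac{7 + \sqrt{-3 - 6} - -12}{8 \left(-2 - 6\right)} = - 103 \frac{7 + \sqrt{-9} + 12}{8 \left(-8\right)} = - 103 \cdot \frac{1}{8} \left(- \frac{1}{8}\right) \left(7 + 3 i + 12\right) = - 103 \cdot \frac{1}{8} \left(- \frac{1}{8}\right) \left(19 + 3 i\right) = - 103 \left(- \frac{19}{64} - \frac{3 i}{64}\right) = \frac{1957}{64} + \frac{309 i}{64}$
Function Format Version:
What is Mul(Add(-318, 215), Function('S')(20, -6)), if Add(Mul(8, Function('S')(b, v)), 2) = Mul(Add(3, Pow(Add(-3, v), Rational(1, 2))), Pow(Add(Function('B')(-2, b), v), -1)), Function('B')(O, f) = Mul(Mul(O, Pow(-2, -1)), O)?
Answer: Add(Rational(1957, 64), Mul(Rational(309, 64), I)) ≈ Add(30.578, Mul(4.8281, I))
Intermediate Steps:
Function('B')(O, f) = Mul(Rational(-1, 2), Pow(O, 2)) (Function('B')(O, f) = Mul(Mul(O, Rational(-1, 2)), O) = Mul(Mul(Rational(-1, 2), O), O) = Mul(Rational(-1, 2), Pow(O, 2)))
Function('S')(b, v) = Add(Rational(-1, 4), Mul(Rational(1, 8), Pow(Add(-2, v), -1), Add(3, Pow(Add(-3, v), Rational(1, 2))))) (Function('S')(b, v) = Add(Rational(-1, 4), Mul(Rational(1, 8), Mul(Add(3, Pow(Add(-3, v), Rational(1, 2))), Pow(Add(Mul(Rational(-1, 2), Pow(-2, 2)), v), -1)))) = Add(Rational(-1, 4), Mul(Rational(1, 8), Mul(Add(3, Pow(Add(-3, v), Rational(1, 2))), Pow(Add(Mul(Rational(-1, 2), 4), v), -1)))) = Add(Rational(-1, 4), Mul(Rational(1, 8), Mul(Add(3, Pow(Add(-3, v), Rational(1, 2))), Pow(Add(-2, v), -1)))) = Add(Rational(-1, 4), Mul(Rational(1, 8), Mul(Pow(Add(-2, v), -1), Add(3, Pow(Add(-3, v), Rational(1, 2)))))) = Add(Rational(-1, 4), Mul(Rational(1, 8), Pow(Add(-2, v), -1), Add(3, Pow(Add(-3, v), Rational(1, 2))))))
Mul(Add(-318, 215), Function('S')(20, -6)) = Mul(Add(-318, 215), Mul(Rational(1, 8), Pow(Add(-2, -6), -1), Add(7, Pow(Add(-3, -6), Rational(1, 2)), Mul(-2, -6)))) = Mul(-103, Mul(Rational(1, 8), Pow(-8, -1), Add(7, Pow(-9, Rational(1, 2)), 12))) = Mul(-103, Mul(Rational(1, 8), Rational(-1, 8), Add(7, Mul(3, I), 12))) = Mul(-103, Mul(Rational(1, 8), Rational(-1, 8), Add(19, Mul(3, I)))) = Mul(-103, Add(Rational(-19, 64), Mul(Rational(-3, 64), I))) = Add(Rational(1957, 64), Mul(Rational(309, 64), I))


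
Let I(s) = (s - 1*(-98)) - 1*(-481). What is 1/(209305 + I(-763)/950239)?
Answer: 950239/198889773711 ≈ 4.7777e-6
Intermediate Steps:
I(s) = 579 + s (I(s) = (s + 98) + 481 = (98 + s) + 481 = 579 + s)
1/(209305 + I(-763)/950239) = 1/(209305 + (579 - 763)/950239) = 1/(209305 - 184*1/950239) = 1/(209305 - 184/950239) = 1/(198889773711/950239) = 950239/198889773711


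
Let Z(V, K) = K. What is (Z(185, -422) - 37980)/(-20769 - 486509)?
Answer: 19201/253639 ≈ 0.075702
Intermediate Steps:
(Z(185, -422) - 37980)/(-20769 - 486509) = (-422 - 37980)/(-20769 - 486509) = -38402/(-507278) = -38402*(-1/507278) = 19201/253639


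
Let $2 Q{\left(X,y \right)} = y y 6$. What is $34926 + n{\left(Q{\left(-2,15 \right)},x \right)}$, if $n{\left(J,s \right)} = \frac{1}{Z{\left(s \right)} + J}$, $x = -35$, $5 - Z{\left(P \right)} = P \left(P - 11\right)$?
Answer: $\frac{32481179}{930} \approx 34926.0$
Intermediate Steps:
$Q{\left(X,y \right)} = 3 y^{2}$ ($Q{\left(X,y \right)} = \frac{y y 6}{2} = \frac{y^{2} \cdot 6}{2} = \frac{6 y^{2}}{2} = 3 y^{2}$)
$Z{\left(P \right)} = 5 - P \left(-11 + P\right)$ ($Z{\left(P \right)} = 5 - P \left(P - 11\right) = 5 - P \left(-11 + P\right)$)
$n{\left(J,s \right)} = \frac{1}{5 + J - s^{2} + 11 s}$ ($n{\left(J,s \right)} = \frac{1}{\left(5 - s^{2} + 11 s\right) + J} = \frac{1}{5 + J - s^{2} + 11 s}$)
$34926 + n{\left(Q{\left(-2,15 \right)},x \right)} = 34926 + \frac{1}{5 + 3 \cdot 15^{2} - \left(-35\right)^{2} + 11 \left(-35\right)} = 34926 + \frac{1}{5 + 3 \cdot 225 - 1225 - 385} = 34926 + \frac{1}{5 + 675 - 1225 - 385} = 34926 + \frac{1}{-930} = 34926 - \frac{1}{930} = \frac{32481179}{930}$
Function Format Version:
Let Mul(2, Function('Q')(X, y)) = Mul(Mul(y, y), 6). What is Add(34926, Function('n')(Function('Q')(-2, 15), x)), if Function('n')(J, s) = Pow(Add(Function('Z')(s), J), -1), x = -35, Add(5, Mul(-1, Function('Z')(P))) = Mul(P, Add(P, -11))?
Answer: Rational(32481179, 930) ≈ 34926.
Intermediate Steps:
Function('Q')(X, y) = Mul(3, Pow(y, 2)) (Function('Q')(X, y) = Mul(Rational(1, 2), Mul(Mul(y, y), 6)) = Mul(Rational(1, 2), Mul(Pow(y, 2), 6)) = Mul(Rational(1, 2), Mul(6, Pow(y, 2))) = Mul(3, Pow(y, 2)))
Function('Z')(P) = Add(5, Mul(-1, P, Add(-11, P))) (Function('Z')(P) = Add(5, Mul(-1, Mul(P, Add(P, -11)))) = Add(5, Mul(-1, Mul(P, Add(-11, P)))) = Add(5, Mul(-1, P, Add(-11, P))))
Function('n')(J, s) = Pow(Add(5, J, Mul(-1, Pow(s, 2)), Mul(11, s)), -1) (Function('n')(J, s) = Pow(Add(Add(5, Mul(-1, Pow(s, 2)), Mul(11, s)), J), -1) = Pow(Add(5, J, Mul(-1, Pow(s, 2)), Mul(11, s)), -1))
Add(34926, Function('n')(Function('Q')(-2, 15), x)) = Add(34926, Pow(Add(5, Mul(3, Pow(15, 2)), Mul(-1, Pow(-35, 2)), Mul(11, -35)), -1)) = Add(34926, Pow(Add(5, Mul(3, 225), Mul(-1, 1225), -385), -1)) = Add(34926, Pow(Add(5, 675, -1225, -385), -1)) = Add(34926, Pow(-930, -1)) = Add(34926, Rational(-1, 930)) = Rational(32481179, 930)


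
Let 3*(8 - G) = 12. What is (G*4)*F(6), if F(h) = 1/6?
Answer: 8/3 ≈ 2.6667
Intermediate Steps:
F(h) = ⅙
G = 4 (G = 8 - ⅓*12 = 8 - 4 = 4)
(G*4)*F(6) = (4*4)*(⅙) = 16*(⅙) = 8/3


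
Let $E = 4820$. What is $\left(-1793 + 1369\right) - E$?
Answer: $-5244$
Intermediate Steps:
$\left(-1793 + 1369\right) - E = \left(-1793 + 1369\right) - 4820 = -424 - 4820 = -5244$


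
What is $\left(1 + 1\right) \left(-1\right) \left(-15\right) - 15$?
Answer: $15$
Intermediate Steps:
$\left(1 + 1\right) \left(-1\right) \left(-15\right) - 15 = 2 \left(-1\right) \left(-15\right) - 15 = \left(-2\right) \left(-15\right) - 15 = 30 - 15 = 15$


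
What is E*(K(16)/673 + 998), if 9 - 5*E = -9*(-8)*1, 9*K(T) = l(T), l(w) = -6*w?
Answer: -8462706/673 ≈ -12575.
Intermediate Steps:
K(T) = -2*T/3 (K(T) = (-6*T)/9 = -2*T/3)
E = -63/5 (E = 9/5 - (-9*(-8))/5 = 9/5 - 72/5 = -63/5 ≈ -12.600)
E*(K(16)/673 + 998) = -63*(-2/3*16/673 + 998)/5 = -63*(-32/3*1/673 + 998)/5 = -63*(-32/2019 + 998)/5 = -63/5*2014930/2019 = -8462706/673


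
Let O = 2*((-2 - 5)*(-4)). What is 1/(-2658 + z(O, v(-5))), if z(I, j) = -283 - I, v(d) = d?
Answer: -1/2997 ≈ -0.00033367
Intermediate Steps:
O = 56 (O = 2*(-7*(-4)) = 2*28 = 56)
1/(-2658 + z(O, v(-5))) = 1/(-2658 + (-283 - 1*56)) = 1/(-2658 + (-283 - 56)) = 1/(-2658 - 339) = 1/(-2997) = -1/2997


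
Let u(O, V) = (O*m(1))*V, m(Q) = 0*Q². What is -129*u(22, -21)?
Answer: 0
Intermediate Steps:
m(Q) = 0
u(O, V) = 0 (u(O, V) = (O*0)*V = 0*V = 0)
-129*u(22, -21) = -129*0 = 0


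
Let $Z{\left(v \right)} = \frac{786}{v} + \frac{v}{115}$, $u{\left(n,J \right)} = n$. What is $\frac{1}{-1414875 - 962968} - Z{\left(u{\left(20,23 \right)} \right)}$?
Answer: $- \frac{21588436827}{546903890} \approx -39.474$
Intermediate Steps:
$Z{\left(v \right)} = \frac{786}{v} + \frac{v}{115}$ ($Z{\left(v \right)} = \frac{786}{v} + v \frac{1}{115} = \frac{786}{v} + \frac{v}{115}$)
$\frac{1}{-1414875 - 962968} - Z{\left(u{\left(20,23 \right)} \right)} = \frac{1}{-1414875 - 962968} - \left(\frac{786}{20} + \frac{1}{115} \cdot 20\right) = \frac{1}{-2377843} - \left(786 \cdot \frac{1}{20} + \frac{4}{23}\right) = - \frac{1}{2377843} - \left(\frac{393}{10} + \frac{4}{23}\right) = - \frac{1}{2377843} - \frac{9079}{230} = - \frac{21588436827}{546903890}$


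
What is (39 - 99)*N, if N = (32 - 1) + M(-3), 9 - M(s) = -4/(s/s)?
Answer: -2640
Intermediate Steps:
M(s) = 13 (M(s) = 9 - (-4)/(s/s) = 9 - (-4)/1 = 9 - (-4) = 9 - 1*(-4) = 9 + 4 = 13)
N = 44 (N = (32 - 1) + 13 = 31 + 13 = 44)
(39 - 99)*N = (39 - 99)*44 = -60*44 = -2640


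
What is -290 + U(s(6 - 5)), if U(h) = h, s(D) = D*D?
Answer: -289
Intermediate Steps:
s(D) = D²
-290 + U(s(6 - 5)) = -290 + (6 - 5)² = -290 + 1² = -290 + 1 = -289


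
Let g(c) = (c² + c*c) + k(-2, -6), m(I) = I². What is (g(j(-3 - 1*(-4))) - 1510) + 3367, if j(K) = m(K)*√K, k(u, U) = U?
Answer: 1853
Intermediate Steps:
j(K) = K^(5/2) (j(K) = K²*√K = K^(5/2))
g(c) = -6 + 2*c² (g(c) = (c² + c*c) - 6 = (c² + c²) - 6 = 2*c² - 6 = -6 + 2*c²)
(g(j(-3 - 1*(-4))) - 1510) + 3367 = ((-6 + 2*((-3 - 1*(-4))^(5/2))²) - 1510) + 3367 = ((-6 + 2*((-3 + 4)^(5/2))²) - 1510) + 3367 = ((-6 + 2*(1^(5/2))²) - 1510) + 3367 = ((-6 + 2*1²) - 1510) + 3367 = ((-6 + 2*1) - 1510) + 3367 = ((-6 + 2) - 1510) + 3367 = (-4 - 1510) + 3367 = -1514 + 3367 = 1853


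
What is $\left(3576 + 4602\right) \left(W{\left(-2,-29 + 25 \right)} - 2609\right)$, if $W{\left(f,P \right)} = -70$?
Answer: $-21908862$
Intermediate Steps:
$\left(3576 + 4602\right) \left(W{\left(-2,-29 + 25 \right)} - 2609\right) = \left(3576 + 4602\right) \left(-70 - 2609\right) = 8178 \left(-2679\right) = -21908862$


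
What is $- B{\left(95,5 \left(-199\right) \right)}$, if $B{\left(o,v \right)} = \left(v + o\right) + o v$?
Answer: $95425$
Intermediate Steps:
$B{\left(o,v \right)} = o + v + o v$ ($B{\left(o,v \right)} = \left(o + v\right) + o v = o + v + o v$)
$- B{\left(95,5 \left(-199\right) \right)} = - (95 + 5 \left(-199\right) + 95 \cdot 5 \left(-199\right)) = - (95 - 995 + 95 \left(-995\right)) = - (95 - 995 - 94525) = \left(-1\right) \left(-95425\right) = 95425$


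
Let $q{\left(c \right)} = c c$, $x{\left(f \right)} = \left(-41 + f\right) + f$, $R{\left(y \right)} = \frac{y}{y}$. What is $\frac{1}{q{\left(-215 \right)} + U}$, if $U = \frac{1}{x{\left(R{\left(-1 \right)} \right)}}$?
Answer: $\frac{39}{1802774} \approx 2.1633 \cdot 10^{-5}$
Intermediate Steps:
$R{\left(y \right)} = 1$
$x{\left(f \right)} = -41 + 2 f$
$U = - \frac{1}{39}$ ($U = \frac{1}{-41 + 2 \cdot 1} = \frac{1}{-41 + 2} = \frac{1}{-39} = - \frac{1}{39} \approx -0.025641$)
$q{\left(c \right)} = c^{2}$
$\frac{1}{q{\left(-215 \right)} + U} = \frac{1}{\left(-215\right)^{2} - \frac{1}{39}} = \frac{1}{46225 - \frac{1}{39}} = \frac{1}{\frac{1802774}{39}} = \frac{39}{1802774}$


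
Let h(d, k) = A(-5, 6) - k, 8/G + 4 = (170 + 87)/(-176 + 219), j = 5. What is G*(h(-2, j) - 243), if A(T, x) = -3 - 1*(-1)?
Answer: -17200/17 ≈ -1011.8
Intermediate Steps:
G = 344/85 (G = 8/(-4 + (170 + 87)/(-176 + 219)) = 8/(-4 + 257/43) = 8/(85/43) = 8*(43/85) = 344/85 ≈ 4.0471)
A(T, x) = -2 (A(T, x) = -3 + 1 = -2)
h(d, k) = -2 - k
G*(h(-2, j) - 243) = 344*((-2 - 1*5) - 243)/85 = 344*((-2 - 5) - 243)/85 = 344*(-7 - 243)/85 = (344/85)*(-250) = -17200/17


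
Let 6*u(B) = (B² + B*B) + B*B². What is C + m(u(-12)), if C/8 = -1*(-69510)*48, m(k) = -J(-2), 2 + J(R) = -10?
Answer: 26691852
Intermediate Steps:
J(R) = -12 (J(R) = -2 - 10 = -12)
u(B) = B²/3 + B³/6 (u(B) = ((B² + B*B) + B*B²)/6 = ((B² + B²) + B³)/6 = (2*B² + B³)/6 = (B³ + 2*B²)/6 = B²/3 + B³/6)
m(k) = 12 (m(k) = -1*(-12) = 12)
C = 26691840 (C = 8*(-1*(-69510)*48) = 8*(69510*48) = 8*3336480 = 26691840)
C + m(u(-12)) = 26691840 + 12 = 26691852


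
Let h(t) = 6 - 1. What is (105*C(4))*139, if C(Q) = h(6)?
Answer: 72975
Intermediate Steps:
h(t) = 5
C(Q) = 5
(105*C(4))*139 = (105*5)*139 = 525*139 = 72975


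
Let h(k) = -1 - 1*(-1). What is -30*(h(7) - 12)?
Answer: 360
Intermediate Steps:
h(k) = 0 (h(k) = -1 + 1 = 0)
-30*(h(7) - 12) = -30*(0 - 12) = -30*(-12) = 360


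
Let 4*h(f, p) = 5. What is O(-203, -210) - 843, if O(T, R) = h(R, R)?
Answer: -3367/4 ≈ -841.75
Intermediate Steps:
h(f, p) = 5/4 (h(f, p) = (1/4)*5 = 5/4)
O(T, R) = 5/4
O(-203, -210) - 843 = 5/4 - 843 = -3367/4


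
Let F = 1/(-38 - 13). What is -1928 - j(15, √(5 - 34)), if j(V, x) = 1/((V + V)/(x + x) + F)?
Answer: -1128368233/585254 - 39015*I*√29/585254 ≈ -1928.0 - 0.35899*I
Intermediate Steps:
F = -1/51 (F = 1/(-51) = -1/51 ≈ -0.019608)
j(V, x) = 1/(-1/51 + V/x) (j(V, x) = 1/((V + V)/(x + x) - 1/51) = 1/((2*V)/((2*x)) - 1/51) = 1/((2*V)*(1/(2*x)) - 1/51) = 1/(V/x - 1/51) = 1/(-1/51 + V/x))
-1928 - j(15, √(5 - 34)) = -1928 - 51*√(5 - 34)/(-√(5 - 34) + 51*15) = -1928 - 51*√(-29)/(-√(-29) + 765) = -1928 - 51*I*√29/(-I*√29 + 765) = -1928 - 51*I*√29/(765 - I*√29)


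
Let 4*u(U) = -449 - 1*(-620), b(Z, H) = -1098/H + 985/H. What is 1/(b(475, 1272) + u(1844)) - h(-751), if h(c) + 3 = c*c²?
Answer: 22984741377082/54265 ≈ 4.2356e+8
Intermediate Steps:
b(Z, H) = -113/H
u(U) = 171/4 (u(U) = (-449 - 1*(-620))/4 = (-449 + 620)/4 = (¼)*171 = 171/4)
h(c) = -3 + c³ (h(c) = -3 + c*c² = -3 + c³)
1/(b(475, 1272) + u(1844)) - h(-751) = 1/(-113/1272 + 171/4) - (-3 + (-751)³) = 1/(-113*1/1272 + 171/4) - (-3 - 423564751) = 1/(-113/1272 + 171/4) - 1*(-423564754) = 1/(54265/1272) + 423564754 = 1272/54265 + 423564754 = 22984741377082/54265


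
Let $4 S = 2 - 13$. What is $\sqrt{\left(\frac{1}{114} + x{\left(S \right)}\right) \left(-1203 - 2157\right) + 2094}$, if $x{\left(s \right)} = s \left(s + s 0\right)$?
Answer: $\frac{2 i \sqrt{2106929}}{19} \approx 152.79 i$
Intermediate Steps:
$S = - \frac{11}{4}$ ($S = \frac{2 - 13}{4} = \frac{1}{4} \left(-11\right) = - \frac{11}{4} \approx -2.75$)
$x{\left(s \right)} = s^{2}$ ($x{\left(s \right)} = s \left(s + 0\right) = s s = s^{2}$)
$\sqrt{\left(\frac{1}{114} + x{\left(S \right)}\right) \left(-1203 - 2157\right) + 2094} = \sqrt{\left(\frac{1}{114} + \left(- \frac{11}{4}\right)^{2}\right) \left(-1203 - 2157\right) + 2094} = \sqrt{\left(\frac{1}{114} + \frac{121}{16}\right) \left(-3360\right) + 2094} = \sqrt{\frac{6905}{912} \left(-3360\right) + 2094} = \sqrt{- \frac{483350}{19} + 2094} = \sqrt{- \frac{443564}{19}} = \frac{2 i \sqrt{2106929}}{19}$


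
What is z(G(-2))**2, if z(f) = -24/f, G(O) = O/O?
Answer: 576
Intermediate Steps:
G(O) = 1
z(G(-2))**2 = (-24/1)**2 = (-24*1)**2 = (-24)**2 = 576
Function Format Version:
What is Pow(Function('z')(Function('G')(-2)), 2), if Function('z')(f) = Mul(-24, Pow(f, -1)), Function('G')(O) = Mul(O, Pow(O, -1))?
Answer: 576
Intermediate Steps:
Function('G')(O) = 1
Pow(Function('z')(Function('G')(-2)), 2) = Pow(Mul(-24, Pow(1, -1)), 2) = Pow(Mul(-24, 1), 2) = Pow(-24, 2) = 576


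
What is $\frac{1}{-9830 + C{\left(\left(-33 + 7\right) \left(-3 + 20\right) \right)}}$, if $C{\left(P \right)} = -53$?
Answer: $- \frac{1}{9883} \approx -0.00010118$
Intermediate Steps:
$\frac{1}{-9830 + C{\left(\left(-33 + 7\right) \left(-3 + 20\right) \right)}} = \frac{1}{-9830 - 53} = \frac{1}{-9883} = - \frac{1}{9883}$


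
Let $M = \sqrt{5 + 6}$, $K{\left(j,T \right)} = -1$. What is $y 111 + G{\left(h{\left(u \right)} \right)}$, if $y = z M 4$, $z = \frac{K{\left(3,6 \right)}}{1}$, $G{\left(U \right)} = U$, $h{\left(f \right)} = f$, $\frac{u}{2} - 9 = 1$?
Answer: $20 - 444 \sqrt{11} \approx -1452.6$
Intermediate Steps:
$u = 20$ ($u = 18 + 2 \cdot 1 = 18 + 2 = 20$)
$z = -1$ ($z = - 1^{-1} = \left(-1\right) 1 = -1$)
$M = \sqrt{11} \approx 3.3166$
$y = - 4 \sqrt{11}$ ($y = - \sqrt{11} \cdot 4 = - 4 \sqrt{11} \approx -13.266$)
$y 111 + G{\left(h{\left(u \right)} \right)} = - 4 \sqrt{11} \cdot 111 + 20 = - 444 \sqrt{11} + 20 = 20 - 444 \sqrt{11}$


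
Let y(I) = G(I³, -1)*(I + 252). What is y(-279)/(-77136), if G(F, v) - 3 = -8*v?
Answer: 99/25712 ≈ 0.0038503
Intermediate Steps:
G(F, v) = 3 - 8*v
y(I) = 2772 + 11*I (y(I) = (3 - 8*(-1))*(I + 252) = (3 + 8)*(252 + I) = 11*(252 + I) = 2772 + 11*I)
y(-279)/(-77136) = (2772 + 11*(-279))/(-77136) = (2772 - 3069)*(-1/77136) = -297*(-1/77136) = 99/25712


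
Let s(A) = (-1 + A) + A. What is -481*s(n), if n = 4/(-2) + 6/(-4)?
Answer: 3848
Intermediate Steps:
n = -7/2 (n = 4*(-1/2) + 6*(-1/4) = -2 - 3/2 = -7/2 ≈ -3.5000)
s(A) = -1 + 2*A
-481*s(n) = -481*(-1 + 2*(-7/2)) = -481*(-1 - 7) = -481*(-8) = 3848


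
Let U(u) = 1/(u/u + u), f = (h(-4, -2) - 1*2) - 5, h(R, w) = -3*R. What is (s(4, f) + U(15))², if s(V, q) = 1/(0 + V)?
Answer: 25/256 ≈ 0.097656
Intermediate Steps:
f = 5 (f = (-3*(-4) - 1*2) - 5 = (12 - 2) - 5 = 10 - 5 = 5)
U(u) = 1/(1 + u)
s(V, q) = 1/V
(s(4, f) + U(15))² = (1/4 + 1/(1 + 15))² = (¼ + 1/16)² = (5/16)² = 25/256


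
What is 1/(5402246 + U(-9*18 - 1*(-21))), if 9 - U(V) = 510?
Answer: 1/5401745 ≈ 1.8513e-7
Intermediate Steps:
U(V) = -501 (U(V) = 9 - 1*510 = 9 - 510 = -501)
1/(5402246 + U(-9*18 - 1*(-21))) = 1/(5402246 - 501) = 1/5401745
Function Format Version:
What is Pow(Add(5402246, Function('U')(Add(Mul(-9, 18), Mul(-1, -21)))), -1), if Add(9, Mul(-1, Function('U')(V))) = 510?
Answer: Rational(1, 5401745) ≈ 1.8513e-7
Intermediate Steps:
Function('U')(V) = -501 (Function('U')(V) = Add(9, Mul(-1, 510)) = Add(9, -510) = -501)
Pow(Add(5402246, Function('U')(Add(Mul(-9, 18), Mul(-1, -21)))), -1) = Pow(Add(5402246, -501), -1) = Pow(5401745, -1) = Rational(1, 5401745)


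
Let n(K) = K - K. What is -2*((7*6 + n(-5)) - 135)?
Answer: 186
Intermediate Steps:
n(K) = 0
-2*((7*6 + n(-5)) - 135) = -2*((7*6 + 0) - 135) = -2*((42 + 0) - 135) = -2*(42 - 135) = -2*(-93) = 186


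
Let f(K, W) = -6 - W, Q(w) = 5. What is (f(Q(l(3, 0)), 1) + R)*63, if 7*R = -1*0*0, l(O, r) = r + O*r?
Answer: -441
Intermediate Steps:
R = 0 (R = (-1*0*0)/7 = (0*0)/7 = (⅐)*0 = 0)
(f(Q(l(3, 0)), 1) + R)*63 = ((-6 - 1*1) + 0)*63 = ((-6 - 1) + 0)*63 = (-7 + 0)*63 = -7*63 = -441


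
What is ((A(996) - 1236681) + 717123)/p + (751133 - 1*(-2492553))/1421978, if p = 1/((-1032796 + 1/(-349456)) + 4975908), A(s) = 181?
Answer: -508835273163275810327155/248459371984 ≈ -2.0480e+12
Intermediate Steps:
p = 349456/1377944147071 (p = 1/((-1032796 - 1/349456) + 4975908) = 1/(-360916758977/349456 + 4975908) = 1/(1377944147071/349456) = 349456/1377944147071 ≈ 2.5361e-7)
((A(996) - 1236681) + 717123)/p + (751133 - 1*(-2492553))/1421978 = ((181 - 1236681) + 717123)/(349456/1377944147071) + (751133 - 1*(-2492553))/1421978 = (-1236500 + 717123)*(1377944147071/349456) + (751133 + 2492553)*(1/1421978) = -519377*1377944147071/349456 + 3243686*(1/1421978) = -715672497273294767/349456 + 1621843/710989 = -508835273163275810327155/248459371984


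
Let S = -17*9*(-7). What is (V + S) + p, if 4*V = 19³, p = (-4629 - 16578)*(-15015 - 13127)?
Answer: 2387240719/4 ≈ 5.9681e+8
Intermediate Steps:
S = 1071 (S = -153*(-7) = 1071)
p = 596807394 (p = -21207*(-28142) = 596807394)
V = 6859/4 (V = (¼)*19³ = (¼)*6859 = 6859/4 ≈ 1714.8)
(V + S) + p = (6859/4 + 1071) + 596807394 = 11143/4 + 596807394 = 2387240719/4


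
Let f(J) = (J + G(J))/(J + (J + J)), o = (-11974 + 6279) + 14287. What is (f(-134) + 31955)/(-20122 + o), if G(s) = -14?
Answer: -6423029/2317530 ≈ -2.7715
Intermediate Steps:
o = 8592 (o = -5695 + 14287 = 8592)
f(J) = (-14 + J)/(3*J) (f(J) = (J - 14)/(J + (J + J)) = (-14 + J)/(J + 2*J) = (-14 + J)/((3*J)) = (-14 + J)*(1/(3*J)) = (-14 + J)/(3*J))
(f(-134) + 31955)/(-20122 + o) = ((⅓)*(-14 - 134)/(-134) + 31955)/(-20122 + 8592) = ((⅓)*(-1/134)*(-148) + 31955)/(-11530) = (74/201 + 31955)*(-1/11530) = (6423029/201)*(-1/11530) = -6423029/2317530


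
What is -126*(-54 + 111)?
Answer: -7182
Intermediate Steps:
-126*(-54 + 111) = -126*57 = -7182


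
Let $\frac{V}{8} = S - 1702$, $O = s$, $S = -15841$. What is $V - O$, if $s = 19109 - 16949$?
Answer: $-142504$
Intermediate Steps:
$s = 2160$
$O = 2160$
$V = -140344$ ($V = 8 \left(-15841 - 1702\right) = 8 \left(-17543\right) = -140344$)
$V - O = -140344 - 2160 = -142504$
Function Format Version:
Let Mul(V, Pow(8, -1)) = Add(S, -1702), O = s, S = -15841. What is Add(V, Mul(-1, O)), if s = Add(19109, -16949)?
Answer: -142504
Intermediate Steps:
s = 2160
O = 2160
V = -140344 (V = Mul(8, Add(-15841, -1702)) = Mul(8, -17543) = -140344)
Add(V, Mul(-1, O)) = Add(-140344, Mul(-1, 2160)) = Add(-140344, -2160) = -142504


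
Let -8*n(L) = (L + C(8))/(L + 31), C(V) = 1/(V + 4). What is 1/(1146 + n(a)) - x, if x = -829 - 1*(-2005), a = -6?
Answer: -3234551496/2750471 ≈ -1176.0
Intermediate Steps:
C(V) = 1/(4 + V)
n(L) = -(1/12 + L)/(8*(31 + L)) (n(L) = -(L + 1/(4 + 8))/(8*(L + 31)) = -(L + 1/12)/(8*(31 + L)) = -(1/12 + L)/(8*(31 + L)))
x = 1176 (x = -829 + 2005 = 1176)
1/(1146 + n(a)) - x = 1/(1146 + (-1 - 12*(-6))/(96*(31 - 6))) - 1*1176 = 1/(1146 + (1/96)*(-1 + 72)/25) - 1176 = 1/(1146 + (1/96)*(1/25)*71) - 1176 = 1/(1146 + 71/2400) - 1176 = 1/(2750471/2400) - 1176 = 2400/2750471 - 1176 = -3234551496/2750471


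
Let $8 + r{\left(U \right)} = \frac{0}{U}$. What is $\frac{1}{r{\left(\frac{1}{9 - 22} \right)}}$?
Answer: $- \frac{1}{8} \approx -0.125$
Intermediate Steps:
$r{\left(U \right)} = -8$ ($r{\left(U \right)} = -8 + \frac{0}{U} = -8 + 0 = -8$)
$\frac{1}{r{\left(\frac{1}{9 - 22} \right)}} = \frac{1}{-8} = - \frac{1}{8}$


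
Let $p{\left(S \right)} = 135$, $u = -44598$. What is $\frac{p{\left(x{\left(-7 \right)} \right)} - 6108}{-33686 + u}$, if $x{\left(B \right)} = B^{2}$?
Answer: $\frac{5973}{78284} \approx 0.076299$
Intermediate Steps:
$\frac{p{\left(x{\left(-7 \right)} \right)} - 6108}{-33686 + u} = \frac{135 - 6108}{-33686 - 44598} = - \frac{5973}{-78284} = \left(-5973\right) \left(- \frac{1}{78284}\right) = \frac{5973}{78284}$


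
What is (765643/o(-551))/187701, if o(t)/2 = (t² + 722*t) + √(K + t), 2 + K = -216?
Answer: -1265607879/58467857859460 - 40297*I*√769/175403573578380 ≈ -2.1646e-5 - 6.3709e-9*I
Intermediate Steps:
K = -218 (K = -2 - 216 = -218)
o(t) = 2*t² + 2*√(-218 + t) + 1444*t (o(t) = 2*((t² + 722*t) + √(-218 + t)) = 2*(t² + √(-218 + t) + 722*t) = 2*t² + 2*√(-218 + t) + 1444*t)
(765643/o(-551))/187701 = (765643/(2*(-551)² + 2*√(-218 - 551) + 1444*(-551)))/187701 = (765643/(2*303601 + 2*√(-769) - 795644))*(1/187701) = (765643/(607202 + 2*(I*√769) - 795644))*(1/187701) = (765643/(607202 + 2*I*√769 - 795644))*(1/187701) = (765643/(-188442 + 2*I*√769))*(1/187701) = 40297/(9879*(-188442 + 2*I*√769))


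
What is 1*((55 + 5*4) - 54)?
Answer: 21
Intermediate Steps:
1*((55 + 5*4) - 54) = 1*((55 + 20) - 54) = 1*(75 - 54) = 1*21 = 21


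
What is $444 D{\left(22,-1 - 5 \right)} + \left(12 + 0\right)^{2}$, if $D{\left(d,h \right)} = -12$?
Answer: $-5184$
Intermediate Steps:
$444 D{\left(22,-1 - 5 \right)} + \left(12 + 0\right)^{2} = 444 \left(-12\right) + \left(12 + 0\right)^{2} = -5328 + 12^{2} = -5328 + 144 = -5184$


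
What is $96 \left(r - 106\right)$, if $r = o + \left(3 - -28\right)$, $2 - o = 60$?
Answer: $-12768$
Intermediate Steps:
$o = -58$ ($o = 2 - 60 = -58$)
$r = -27$ ($r = -58 + \left(3 - -28\right) = -58 + \left(3 + 28\right) = -58 + 31 = -27$)
$96 \left(r - 106\right) = 96 \left(-27 - 106\right) = 96 \left(-133\right) = -12768$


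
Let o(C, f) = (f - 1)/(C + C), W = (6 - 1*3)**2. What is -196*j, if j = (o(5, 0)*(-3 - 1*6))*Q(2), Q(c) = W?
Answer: -7938/5 ≈ -1587.6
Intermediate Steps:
W = 9 (W = (6 - 3)**2 = 3**2 = 9)
o(C, f) = (-1 + f)/(2*C) (o(C, f) = (-1 + f)/((2*C)) = (-1 + f)*(1/(2*C)) = (-1 + f)/(2*C))
Q(c) = 9
j = 81/10 (j = (((1/2)*(-1 + 0)/5)*(-3 - 1*6))*9 = (((1/2)*(1/5)*(-1))*(-3 - 6))*9 = -1/10*(-9)*9 = (9/10)*9 = 81/10 ≈ 8.1000)
-196*j = -196*81/10 = -7938/5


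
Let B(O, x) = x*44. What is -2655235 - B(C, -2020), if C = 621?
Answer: -2566355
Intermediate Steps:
B(O, x) = 44*x
-2655235 - B(C, -2020) = -2655235 - 44*(-2020) = -2655235 - 1*(-88880) = -2655235 + 88880 = -2566355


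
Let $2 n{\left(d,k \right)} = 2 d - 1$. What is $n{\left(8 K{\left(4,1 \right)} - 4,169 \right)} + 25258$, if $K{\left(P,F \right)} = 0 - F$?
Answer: $\frac{50491}{2} \approx 25246.0$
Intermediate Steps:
$K{\left(P,F \right)} = - F$
$n{\left(d,k \right)} = - \frac{1}{2} + d$ ($n{\left(d,k \right)} = \frac{2 d - 1}{2} = \frac{-1 + 2 d}{2} = - \frac{1}{2} + d$)
$n{\left(8 K{\left(4,1 \right)} - 4,169 \right)} + 25258 = \left(- \frac{1}{2} + \left(8 \left(\left(-1\right) 1\right) - 4\right)\right) + 25258 = \left(- \frac{1}{2} + \left(8 \left(-1\right) - 4\right)\right) + 25258 = \left(- \frac{1}{2} - 12\right) + 25258 = - \frac{25}{2} + 25258 = \frac{50491}{2}$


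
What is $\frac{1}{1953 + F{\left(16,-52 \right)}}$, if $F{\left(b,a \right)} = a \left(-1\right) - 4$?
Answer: $\frac{1}{2001} \approx 0.00049975$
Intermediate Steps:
$F{\left(b,a \right)} = -4 - a$ ($F{\left(b,a \right)} = - a - 4 = -4 - a$)
$\frac{1}{1953 + F{\left(16,-52 \right)}} = \frac{1}{1953 - -48} = \frac{1}{1953 + \left(-4 + 52\right)} = \frac{1}{1953 + 48} = \frac{1}{2001}$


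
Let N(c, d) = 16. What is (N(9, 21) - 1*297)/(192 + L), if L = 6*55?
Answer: -281/522 ≈ -0.53831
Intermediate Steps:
L = 330
(N(9, 21) - 1*297)/(192 + L) = (16 - 1*297)/(192 + 330) = (16 - 297)/522 = -281*1/522 = -281/522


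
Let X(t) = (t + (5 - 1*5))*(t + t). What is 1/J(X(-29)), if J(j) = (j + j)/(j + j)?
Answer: 1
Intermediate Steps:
X(t) = 2*t² (X(t) = (t + (5 - 5))*(2*t) = (t + 0)*(2*t) = t*(2*t) = 2*t²)
J(j) = 1 (J(j) = (2*j)/((2*j)) = (2*j)*(1/(2*j)) = 1)
1/J(X(-29)) = 1/1 = 1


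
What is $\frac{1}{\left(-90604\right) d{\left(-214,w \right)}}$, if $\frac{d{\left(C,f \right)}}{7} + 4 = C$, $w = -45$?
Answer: $\frac{1}{138261704} \approx 7.2327 \cdot 10^{-9}$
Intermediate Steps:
$d{\left(C,f \right)} = -28 + 7 C$
$\frac{1}{\left(-90604\right) d{\left(-214,w \right)}} = \frac{1}{\left(-90604\right) \left(-28 + 7 \left(-214\right)\right)} = - \frac{1}{90604 \left(-28 - 1498\right)} = - \frac{1}{90604 \left(-1526\right)} = \left(- \frac{1}{90604}\right) \left(- \frac{1}{1526}\right) = \frac{1}{138261704}$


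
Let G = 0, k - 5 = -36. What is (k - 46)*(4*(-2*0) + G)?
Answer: 0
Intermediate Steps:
k = -31 (k = 5 - 36 = -31)
(k - 46)*(4*(-2*0) + G) = (-31 - 46)*(4*(-2*0) + 0) = -77*(4*0 + 0) = -77*(0 + 0) = -77*0 = 0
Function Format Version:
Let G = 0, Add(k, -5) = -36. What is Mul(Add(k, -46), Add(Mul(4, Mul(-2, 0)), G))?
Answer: 0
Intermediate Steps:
k = -31 (k = Add(5, -36) = -31)
Mul(Add(k, -46), Add(Mul(4, Mul(-2, 0)), G)) = Mul(Add(-31, -46), Add(Mul(4, Mul(-2, 0)), 0)) = Mul(-77, Add(Mul(4, 0), 0)) = Mul(-77, Add(0, 0)) = Mul(-77, 0) = 0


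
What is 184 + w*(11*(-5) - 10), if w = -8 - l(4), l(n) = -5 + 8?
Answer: 899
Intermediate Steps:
l(n) = 3
w = -11 (w = -8 - 1*3 = -8 - 3 = -11)
184 + w*(11*(-5) - 10) = 184 - 11*(11*(-5) - 10) = 184 - 11*(-55 - 10) = 184 - 11*(-65) = 184 + 715 = 899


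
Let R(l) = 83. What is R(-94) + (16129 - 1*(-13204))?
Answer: 29416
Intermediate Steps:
R(-94) + (16129 - 1*(-13204)) = 83 + (16129 - 1*(-13204)) = 83 + (16129 + 13204) = 83 + 29333 = 29416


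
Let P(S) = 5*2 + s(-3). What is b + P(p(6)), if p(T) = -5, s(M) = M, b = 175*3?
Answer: 532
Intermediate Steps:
b = 525
P(S) = 7 (P(S) = 5*2 - 3 = 10 - 3 = 7)
b + P(p(6)) = 525 + 7 = 532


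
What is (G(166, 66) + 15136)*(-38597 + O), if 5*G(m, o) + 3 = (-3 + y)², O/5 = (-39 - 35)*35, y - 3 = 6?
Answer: -3902778011/5 ≈ -7.8056e+8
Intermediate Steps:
y = 9 (y = 3 + 6 = 9)
O = -12950 (O = 5*((-39 - 35)*35) = 5*(-74*35) = 5*(-2590) = -12950)
G(m, o) = 33/5 (G(m, o) = -⅗ + (-3 + 9)²/5 = -⅗ + (⅕)*6² = -⅗ + (⅕)*36 = -⅗ + 36/5 = 33/5)
(G(166, 66) + 15136)*(-38597 + O) = (33/5 + 15136)*(-38597 - 12950) = (75713/5)*(-51547) = -3902778011/5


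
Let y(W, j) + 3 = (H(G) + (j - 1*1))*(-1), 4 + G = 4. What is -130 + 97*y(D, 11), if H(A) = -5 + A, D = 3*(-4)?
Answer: -906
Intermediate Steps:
G = 0 (G = -4 + 4 = 0)
D = -12
y(W, j) = 3 - j (y(W, j) = -3 + ((-5 + 0) + (j - 1*1))*(-1) = -3 + (-5 + (j - 1))*(-1) = -3 + (-5 + (-1 + j))*(-1) = -3 + (-6 + j)*(-1) = -3 + (6 - j) = 3 - j)
-130 + 97*y(D, 11) = -130 + 97*(3 - 1*11) = -130 + 97*(3 - 11) = -130 + 97*(-8) = -130 - 776 = -906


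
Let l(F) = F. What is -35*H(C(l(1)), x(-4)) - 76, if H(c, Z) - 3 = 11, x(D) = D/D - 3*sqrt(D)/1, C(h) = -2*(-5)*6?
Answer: -566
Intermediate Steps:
C(h) = 60 (C(h) = 10*6 = 60)
x(D) = 1 - 3*sqrt(D) (x(D) = 1 - 3*sqrt(D)*1 = 1 - 3*sqrt(D))
H(c, Z) = 14 (H(c, Z) = 3 + 11 = 14)
-35*H(C(l(1)), x(-4)) - 76 = -35*14 - 76 = -490 - 76 = -566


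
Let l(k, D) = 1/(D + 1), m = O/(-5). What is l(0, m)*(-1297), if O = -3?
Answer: -6485/8 ≈ -810.63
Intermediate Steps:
m = 3/5 (m = -3/(-5) = -3*(-1/5) = 3/5 ≈ 0.60000)
l(k, D) = 1/(1 + D)
l(0, m)*(-1297) = -1297/(1 + 3/5) = -1297/(8/5) = (5/8)*(-1297) = -6485/8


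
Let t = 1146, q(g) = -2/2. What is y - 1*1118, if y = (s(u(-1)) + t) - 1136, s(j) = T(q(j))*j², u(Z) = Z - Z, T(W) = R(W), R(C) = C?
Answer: -1108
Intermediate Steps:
q(g) = -1 (q(g) = -2*½ = -1)
T(W) = W
u(Z) = 0
s(j) = -j²
y = 10 (y = (-1*0² + 1146) - 1136 = (-1*0 + 1146) - 1136 = (0 + 1146) - 1136 = 1146 - 1136 = 10)
y - 1*1118 = 10 - 1*1118 = 10 - 1118 = -1108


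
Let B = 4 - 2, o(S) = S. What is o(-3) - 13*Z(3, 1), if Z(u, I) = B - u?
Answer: 10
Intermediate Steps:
B = 2
Z(u, I) = 2 - u
o(-3) - 13*Z(3, 1) = -3 - 13*(2 - 1*3) = -3 - 13*(2 - 3) = -3 - 13*(-1) = -3 + 13 = 10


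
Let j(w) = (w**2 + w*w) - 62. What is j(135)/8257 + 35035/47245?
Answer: 36517001/7092763 ≈ 5.1485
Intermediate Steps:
j(w) = -62 + 2*w**2 (j(w) = (w**2 + w**2) - 62 = 2*w**2 - 62 = -62 + 2*w**2)
j(135)/8257 + 35035/47245 = (-62 + 2*135**2)/8257 + 35035/47245 = (-62 + 2*18225)*(1/8257) + 35035*(1/47245) = (-62 + 36450)*(1/8257) + 637/859 = 36388*(1/8257) + 637/859 = 36388/8257 + 637/859 = 36517001/7092763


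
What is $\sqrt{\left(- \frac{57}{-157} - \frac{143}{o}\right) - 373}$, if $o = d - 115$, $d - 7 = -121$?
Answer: $\frac{i \sqrt{480870116645}}{35953} \approx 19.288 i$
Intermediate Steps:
$d = -114$ ($d = 7 - 121 = -114$)
$o = -229$ ($o = -114 - 115 = -229$)
$\sqrt{\left(- \frac{57}{-157} - \frac{143}{o}\right) - 373} = \sqrt{\left(- \frac{57}{-157} - \frac{143}{-229}\right) - 373} = \sqrt{\left(\left(-57\right) \left(- \frac{1}{157}\right) - - \frac{143}{229}\right) - 373} = \sqrt{\left(\frac{57}{157} + \frac{143}{229}\right) - 373} = \sqrt{\frac{35504}{35953} - 373} = \sqrt{- \frac{13374965}{35953}} = \frac{i \sqrt{480870116645}}{35953}$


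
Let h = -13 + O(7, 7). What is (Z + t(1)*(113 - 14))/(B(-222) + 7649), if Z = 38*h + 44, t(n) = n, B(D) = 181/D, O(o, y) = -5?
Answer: -120102/1697897 ≈ -0.070736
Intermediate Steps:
h = -18 (h = -13 - 5 = -18)
Z = -640 (Z = 38*(-18) + 44 = -684 + 44 = -640)
(Z + t(1)*(113 - 14))/(B(-222) + 7649) = (-640 + 1*(113 - 14))/(181/(-222) + 7649) = (-640 + 1*99)/(181*(-1/222) + 7649) = (-640 + 99)/(-181/222 + 7649) = -541/1697897/222 = -541*222/1697897 = -120102/1697897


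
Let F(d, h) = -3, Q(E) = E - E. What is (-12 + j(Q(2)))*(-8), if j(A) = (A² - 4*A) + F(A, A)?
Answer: 120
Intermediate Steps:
Q(E) = 0
j(A) = -3 + A² - 4*A (j(A) = (A² - 4*A) - 3 = -3 + A² - 4*A)
(-12 + j(Q(2)))*(-8) = (-12 + (-3 + 0² - 4*0))*(-8) = (-12 + (-3 + 0 + 0))*(-8) = (-12 - 3)*(-8) = -15*(-8) = 120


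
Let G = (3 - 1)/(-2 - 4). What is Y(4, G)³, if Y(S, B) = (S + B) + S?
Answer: 12167/27 ≈ 450.63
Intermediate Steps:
G = -⅓ (G = 2/(-6) = 2*(-⅙) = -⅓ ≈ -0.33333)
Y(S, B) = B + 2*S (Y(S, B) = (B + S) + S = B + 2*S)
Y(4, G)³ = (-⅓ + 2*4)³ = (-⅓ + 8)³ = (23/3)³ = 12167/27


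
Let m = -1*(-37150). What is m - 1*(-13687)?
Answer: 50837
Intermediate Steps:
m = 37150
m - 1*(-13687) = 37150 - 1*(-13687) = 37150 + 13687 = 50837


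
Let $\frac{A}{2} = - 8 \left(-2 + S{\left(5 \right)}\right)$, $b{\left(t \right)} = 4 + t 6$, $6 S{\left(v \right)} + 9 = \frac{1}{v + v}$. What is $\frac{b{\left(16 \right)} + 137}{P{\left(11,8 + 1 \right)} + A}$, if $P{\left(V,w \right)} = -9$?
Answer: $\frac{3555}{701} \approx 5.0713$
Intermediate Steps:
$S{\left(v \right)} = - \frac{3}{2} + \frac{1}{12 v}$ ($S{\left(v \right)} = - \frac{3}{2} + \frac{1}{6 \left(v + v\right)} = - \frac{3}{2} + \frac{1}{6 \cdot 2 v} = - \frac{3}{2} + \frac{\frac{1}{2} \frac{1}{v}}{6} = - \frac{3}{2} + \frac{1}{12 v}$)
$b{\left(t \right)} = 4 + 6 t$
$A = \frac{836}{15}$ ($A = 2 \left(- 8 \left(-2 + \frac{1 - 90}{12 \cdot 5}\right)\right) = 2 \left(- 8 \left(-2 + \frac{1}{12} \cdot \frac{1}{5} \left(1 - 90\right)\right)\right) = 2 \left(- 8 \left(-2 + \frac{1}{12} \cdot \frac{1}{5} \left(-89\right)\right)\right) = 2 \left(- 8 \left(-2 - \frac{89}{60}\right)\right) = 2 \left(\left(-8\right) \left(- \frac{209}{60}\right)\right) = 2 \cdot \frac{418}{15} = \frac{836}{15} \approx 55.733$)
$\frac{b{\left(16 \right)} + 137}{P{\left(11,8 + 1 \right)} + A} = \frac{\left(4 + 6 \cdot 16\right) + 137}{-9 + \frac{836}{15}} = \frac{\left(4 + 96\right) + 137}{\frac{701}{15}} = \left(100 + 137\right) \frac{15}{701} = 237 \cdot \frac{15}{701} = \frac{3555}{701}$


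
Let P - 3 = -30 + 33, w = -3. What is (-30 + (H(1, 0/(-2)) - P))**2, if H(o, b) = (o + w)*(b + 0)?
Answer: 1296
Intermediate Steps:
P = 6 (P = 3 + (-30 + 33) = 3 + 3 = 6)
H(o, b) = b*(-3 + o) (H(o, b) = (o - 3)*(b + 0) = (-3 + o)*b = b*(-3 + o))
(-30 + (H(1, 0/(-2)) - P))**2 = (-30 + ((0/(-2))*(-3 + 1) - 1*6))**2 = (-30 + ((0*(-1/2))*(-2) - 6))**2 = (-30 + (0*(-2) - 6))**2 = (-30 + (0 - 6))**2 = (-30 - 6)**2 = (-36)**2 = 1296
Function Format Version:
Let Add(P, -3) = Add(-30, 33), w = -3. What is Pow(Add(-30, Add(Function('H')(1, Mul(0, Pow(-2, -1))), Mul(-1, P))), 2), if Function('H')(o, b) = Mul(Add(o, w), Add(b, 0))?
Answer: 1296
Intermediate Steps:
P = 6 (P = Add(3, Add(-30, 33)) = Add(3, 3) = 6)
Function('H')(o, b) = Mul(b, Add(-3, o)) (Function('H')(o, b) = Mul(Add(o, -3), Add(b, 0)) = Mul(Add(-3, o), b) = Mul(b, Add(-3, o)))
Pow(Add(-30, Add(Function('H')(1, Mul(0, Pow(-2, -1))), Mul(-1, P))), 2) = Pow(Add(-30, Add(Mul(Mul(0, Pow(-2, -1)), Add(-3, 1)), Mul(-1, 6))), 2) = Pow(Add(-30, Add(Mul(Mul(0, Rational(-1, 2)), -2), -6)), 2) = Pow(Add(-30, Add(Mul(0, -2), -6)), 2) = Pow(Add(-30, Add(0, -6)), 2) = Pow(Add(-30, -6), 2) = Pow(-36, 2) = 1296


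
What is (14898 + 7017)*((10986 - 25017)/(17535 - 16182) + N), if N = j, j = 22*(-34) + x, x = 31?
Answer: -7189084260/451 ≈ -1.5940e+7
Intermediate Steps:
j = -717 (j = 22*(-34) + 31 = -748 + 31 = -717)
N = -717
(14898 + 7017)*((10986 - 25017)/(17535 - 16182) + N) = (14898 + 7017)*((10986 - 25017)/(17535 - 16182) - 717) = 21915*(-14031/1353 - 717) = 21915*(-14031*1/1353 - 717) = 21915*(-4677/451 - 717) = 21915*(-328044/451) = -7189084260/451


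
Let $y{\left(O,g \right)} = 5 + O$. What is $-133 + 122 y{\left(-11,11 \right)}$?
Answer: $-865$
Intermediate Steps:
$-133 + 122 y{\left(-11,11 \right)} = -133 + 122 \left(5 - 11\right) = -133 + 122 \left(-6\right) = -133 - 732 = -865$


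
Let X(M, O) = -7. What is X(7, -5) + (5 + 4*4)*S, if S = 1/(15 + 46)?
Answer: -406/61 ≈ -6.6557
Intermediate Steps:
S = 1/61 ≈ 0.016393
X(7, -5) + (5 + 4*4)*S = -7 + (5 + 4*4)*(1/61) = -7 + (5 + 16)*(1/61) = -7 + 21*(1/61) = -7 + 21/61 = -406/61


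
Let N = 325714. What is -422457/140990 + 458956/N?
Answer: -36445976429/22961208430 ≈ -1.5873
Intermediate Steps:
-422457/140990 + 458956/N = -422457/140990 + 458956/325714 = -422457*1/140990 + 458956*(1/325714) = -422457/140990 + 229478/162857 = -36445976429/22961208430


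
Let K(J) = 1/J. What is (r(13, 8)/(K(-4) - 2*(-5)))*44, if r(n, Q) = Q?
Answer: 1408/39 ≈ 36.103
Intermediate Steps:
(r(13, 8)/(K(-4) - 2*(-5)))*44 = (8/(1/(-4) - 2*(-5)))*44 = (8/(-1/4 + 10))*44 = (8/(39/4))*44 = (8*(4/39))*44 = (32/39)*44 = 1408/39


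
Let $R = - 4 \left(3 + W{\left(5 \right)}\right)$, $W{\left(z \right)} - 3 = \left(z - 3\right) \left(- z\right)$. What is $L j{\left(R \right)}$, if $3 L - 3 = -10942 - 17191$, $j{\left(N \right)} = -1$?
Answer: $\frac{28130}{3} \approx 9376.7$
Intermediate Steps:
$W{\left(z \right)} = 3 - z \left(-3 + z\right)$ ($W{\left(z \right)} = 3 + \left(z - 3\right) \left(- z\right) = 3 + \left(-3 + z\right) \left(- z\right) = 3 - z \left(-3 + z\right)$)
$R = 16$ ($R = - 4 \left(3 + \left(3 - 5^{2} + 3 \cdot 5\right)\right) = - 4 \left(3 + \left(3 - 25 + 15\right)\right) = - 4 \left(3 - 7\right) = \left(-4\right) \left(-4\right) = 16$)
$L = - \frac{28130}{3}$ ($L = 1 + \frac{-10942 - 17191}{3} = 1 + \frac{1}{3} \left(-28133\right) = 1 - \frac{28133}{3} = - \frac{28130}{3} \approx -9376.7$)
$L j{\left(R \right)} = \left(- \frac{28130}{3}\right) \left(-1\right) = \frac{28130}{3}$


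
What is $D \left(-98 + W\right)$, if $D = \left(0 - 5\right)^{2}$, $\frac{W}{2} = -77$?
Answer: $-6300$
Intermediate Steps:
$W = -154$ ($W = 2 \left(-77\right) = -154$)
$D = 25$ ($D = \left(-5\right)^{2} = 25$)
$D \left(-98 + W\right) = 25 \left(-98 - 154\right) = 25 \left(-252\right) = -6300$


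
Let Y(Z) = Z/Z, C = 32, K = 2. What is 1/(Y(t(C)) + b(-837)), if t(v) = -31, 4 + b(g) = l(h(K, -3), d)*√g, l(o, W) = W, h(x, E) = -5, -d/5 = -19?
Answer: -1/2517978 - 95*I*√93/2517978 ≈ -3.9714e-7 - 0.00036384*I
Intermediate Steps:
d = 95 (d = -5*(-19) = 95)
b(g) = -4 + 95*√g
Y(Z) = 1
1/(Y(t(C)) + b(-837)) = 1/(1 + (-4 + 95*√(-837))) = 1/(1 + (-4 + 95*(3*I*√93))) = 1/(1 + (-4 + 285*I*√93)) = 1/(-3 + 285*I*√93)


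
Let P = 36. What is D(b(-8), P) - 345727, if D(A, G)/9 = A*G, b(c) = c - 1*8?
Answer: -350911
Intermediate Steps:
b(c) = -8 + c (b(c) = c - 8 = -8 + c)
D(A, G) = 9*A*G (D(A, G) = 9*(A*G) = 9*A*G)
D(b(-8), P) - 345727 = 9*(-8 - 8)*36 - 345727 = 9*(-16)*36 - 345727 = -5184 - 345727 = -350911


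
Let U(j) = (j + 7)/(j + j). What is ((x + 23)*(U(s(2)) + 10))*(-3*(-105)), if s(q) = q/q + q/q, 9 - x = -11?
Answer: 663705/4 ≈ 1.6593e+5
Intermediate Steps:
x = 20 (x = 9 - 1*(-11) = 9 + 11 = 20)
s(q) = 2 (s(q) = 1 + 1 = 2)
U(j) = (7 + j)/(2*j) (U(j) = (7 + j)/((2*j)) = (7 + j)*(1/(2*j)) = (7 + j)/(2*j))
((x + 23)*(U(s(2)) + 10))*(-3*(-105)) = ((20 + 23)*((1/2)*(7 + 2)/2 + 10))*(-3*(-105)) = (43*((1/2)*(1/2)*9 + 10))*315 = (43*(9/4 + 10))*315 = (43*(49/4))*315 = (2107/4)*315 = 663705/4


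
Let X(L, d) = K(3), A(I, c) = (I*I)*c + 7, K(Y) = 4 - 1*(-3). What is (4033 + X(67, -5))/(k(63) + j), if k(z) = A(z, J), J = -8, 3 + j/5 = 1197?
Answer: -808/5155 ≈ -0.15674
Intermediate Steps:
j = 5970 (j = -15 + 5*1197 = -15 + 5985 = 5970)
K(Y) = 7 (K(Y) = 4 + 3 = 7)
A(I, c) = 7 + c*I² (A(I, c) = I²*c + 7 = c*I² + 7 = 7 + c*I²)
k(z) = 7 - 8*z²
X(L, d) = 7
(4033 + X(67, -5))/(k(63) + j) = (4033 + 7)/((7 - 8*63²) + 5970) = 4040/((7 - 8*3969) + 5970) = 4040/((7 - 31752) + 5970) = 4040/(-31745 + 5970) = 4040/(-25775) = 4040*(-1/25775) = -808/5155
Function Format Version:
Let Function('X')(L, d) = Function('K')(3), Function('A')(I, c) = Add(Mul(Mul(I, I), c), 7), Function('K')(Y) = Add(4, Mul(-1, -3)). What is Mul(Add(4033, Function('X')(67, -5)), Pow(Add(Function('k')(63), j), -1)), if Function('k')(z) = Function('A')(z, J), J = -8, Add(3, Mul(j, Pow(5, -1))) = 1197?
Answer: Rational(-808, 5155) ≈ -0.15674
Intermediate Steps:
j = 5970 (j = Add(-15, Mul(5, 1197)) = Add(-15, 5985) = 5970)
Function('K')(Y) = 7 (Function('K')(Y) = Add(4, 3) = 7)
Function('A')(I, c) = Add(7, Mul(c, Pow(I, 2))) (Function('A')(I, c) = Add(Mul(Pow(I, 2), c), 7) = Add(Mul(c, Pow(I, 2)), 7) = Add(7, Mul(c, Pow(I, 2))))
Function('k')(z) = Add(7, Mul(-8, Pow(z, 2)))
Function('X')(L, d) = 7
Mul(Add(4033, Function('X')(67, -5)), Pow(Add(Function('k')(63), j), -1)) = Mul(Add(4033, 7), Pow(Add(Add(7, Mul(-8, Pow(63, 2))), 5970), -1)) = Mul(4040, Pow(Add(Add(7, Mul(-8, 3969)), 5970), -1)) = Mul(4040, Pow(Add(Add(7, -31752), 5970), -1)) = Mul(4040, Pow(Add(-31745, 5970), -1)) = Mul(4040, Pow(-25775, -1)) = Mul(4040, Rational(-1, 25775)) = Rational(-808, 5155)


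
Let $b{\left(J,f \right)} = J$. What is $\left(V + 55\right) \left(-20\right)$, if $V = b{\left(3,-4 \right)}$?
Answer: $-1160$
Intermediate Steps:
$V = 3$
$\left(V + 55\right) \left(-20\right) = \left(3 + 55\right) \left(-20\right) = 58 \left(-20\right) = -1160$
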